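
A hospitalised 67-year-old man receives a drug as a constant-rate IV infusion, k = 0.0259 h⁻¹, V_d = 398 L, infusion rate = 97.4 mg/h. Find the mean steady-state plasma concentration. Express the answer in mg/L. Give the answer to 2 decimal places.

CL = k × Vd = 0.02590 × 398 = 10.31 L/h
At steady state Css = R₀ / CL = 97.4 / 10.31 = 9.447 mg/L

9.45 mg/L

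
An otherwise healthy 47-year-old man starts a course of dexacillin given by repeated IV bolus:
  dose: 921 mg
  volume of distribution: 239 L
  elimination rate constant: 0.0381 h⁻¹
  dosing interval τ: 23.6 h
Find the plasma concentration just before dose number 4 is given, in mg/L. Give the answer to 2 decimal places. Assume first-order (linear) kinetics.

C₀ per dose = Dose / Vd = 921 / 239 = 3.854 mg/L
Fraction remaining after one interval: r = e^(−kτ) = e^(−0.03810 × 23.6) = 0.4069
Before dose 4, 3 doses have been given (aged 1τ, 2τ, 3τ).
C_trough = C₀ × (r + r² + … + r^3) = C₀ × r(1−r^3)/(1−r)
        = 3.854 × 0.4069 × (1 − 0.06737) / (1 − 0.4069) = 2.466 mg/L

2.47 mg/L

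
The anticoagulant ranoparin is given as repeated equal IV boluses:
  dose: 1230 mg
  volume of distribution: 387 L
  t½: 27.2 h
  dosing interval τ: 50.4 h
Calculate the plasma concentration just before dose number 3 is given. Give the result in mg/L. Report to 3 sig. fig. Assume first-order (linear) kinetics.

1.12 mg/L

C₀ per dose = Dose / Vd = 1230 / 387 = 3.178 mg/L
k = ln2 / t½ = 0.693147 / 27.2 = 0.02548 h⁻¹
Fraction remaining after one interval: r = e^(−kτ) = e^(−0.02548 × 50.4) = 0.2769
Before dose 3, 2 doses have been given (aged 1τ, 2τ).
C_trough = C₀ × (r + r²) = 3.178 × (0.2769 + 0.07667) = 1.124 mg/L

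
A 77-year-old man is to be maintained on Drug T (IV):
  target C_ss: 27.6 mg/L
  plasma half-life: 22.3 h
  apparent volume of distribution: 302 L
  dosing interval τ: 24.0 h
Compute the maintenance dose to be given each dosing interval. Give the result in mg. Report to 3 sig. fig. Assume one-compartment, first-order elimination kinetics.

6220 mg

k = ln2 / t½ = 0.693147 / 22.3 = 0.03108 h⁻¹
CL = k × Vd = 0.03108 × 302 = 9.386 L/h
At steady state, Dose/τ = Css × CL.
Dose = Css × CL × τ = 27.6 × 9.386 × 24.0 = 6217 mg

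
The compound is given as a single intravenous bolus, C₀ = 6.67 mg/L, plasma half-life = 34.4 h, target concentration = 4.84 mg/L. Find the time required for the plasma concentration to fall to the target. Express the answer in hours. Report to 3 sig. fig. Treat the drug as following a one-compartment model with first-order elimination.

15.9 h

k = ln2 / t½ = 0.693147 / 34.4 = 0.02015 h⁻¹
t = ln(C₀ / C) / k = ln(6.670 / 4.84) / 0.02015
  = ln(1.378) / 0.02015 = 0.3206 / 0.02015 = 15.91 h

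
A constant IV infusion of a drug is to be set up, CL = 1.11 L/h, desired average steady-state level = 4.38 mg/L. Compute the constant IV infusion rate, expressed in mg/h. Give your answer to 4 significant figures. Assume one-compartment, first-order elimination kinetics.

At steady state, infusion rate R₀ = Css × CL = 4.38 × 1.110 = 4.862 mg/h

4.862 mg/h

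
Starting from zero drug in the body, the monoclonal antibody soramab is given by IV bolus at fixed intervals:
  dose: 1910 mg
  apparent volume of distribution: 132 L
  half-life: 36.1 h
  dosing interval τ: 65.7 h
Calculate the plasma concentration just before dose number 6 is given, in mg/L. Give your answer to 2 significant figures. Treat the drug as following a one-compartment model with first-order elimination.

5.7 mg/L

C₀ per dose = Dose / Vd = 1910 / 132 = 14.47 mg/L
k = ln2 / t½ = 0.693147 / 36.1 = 0.01920 h⁻¹
Fraction remaining after one interval: r = e^(−kτ) = e^(−0.01920 × 65.7) = 0.2832
Before dose 6, 5 doses have been given (aged 1τ, 2τ, 3τ, 4τ, 5τ).
C_trough = C₀ × (r + r² + … + r^5) = C₀ × r(1−r^5)/(1−r)
        = 14.47 × 0.2832 × (1 − 0.001822) / (1 − 0.2832) = 5.707 mg/L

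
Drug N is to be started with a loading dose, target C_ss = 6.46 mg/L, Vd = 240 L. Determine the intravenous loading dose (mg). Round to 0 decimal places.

1550 mg

LD = Css × Vd = 6.46 × 240 = 1550 mg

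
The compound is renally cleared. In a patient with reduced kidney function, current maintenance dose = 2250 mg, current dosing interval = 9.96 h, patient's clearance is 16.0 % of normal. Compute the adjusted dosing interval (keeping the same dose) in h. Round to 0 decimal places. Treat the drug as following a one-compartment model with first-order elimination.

62 h

To keep the same average steady-state level, dosing rate must scale with clearance.
CL ratio = 16.0 / 100 = 0.1600
New interval (same dose) = 9.96 / 0.1600 = 62.25 h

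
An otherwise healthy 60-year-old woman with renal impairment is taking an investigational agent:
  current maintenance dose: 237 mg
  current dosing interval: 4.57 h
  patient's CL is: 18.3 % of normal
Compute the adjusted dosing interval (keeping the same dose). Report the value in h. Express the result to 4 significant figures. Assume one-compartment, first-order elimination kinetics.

To keep the same average steady-state level, dosing rate must scale with clearance.
CL ratio = 18.3 / 100 = 0.1830
New interval (same dose) = 4.57 / 0.1830 = 24.97 h

24.97 h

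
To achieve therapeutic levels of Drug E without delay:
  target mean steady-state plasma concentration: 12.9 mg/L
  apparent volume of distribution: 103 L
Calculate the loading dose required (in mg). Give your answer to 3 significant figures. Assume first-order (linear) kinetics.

LD = Css × Vd = 12.9 × 103 = 1329 mg

1330 mg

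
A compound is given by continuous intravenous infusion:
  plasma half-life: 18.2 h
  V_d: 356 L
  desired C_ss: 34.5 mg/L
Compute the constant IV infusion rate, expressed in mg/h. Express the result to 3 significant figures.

k = ln2 / t½ = 0.693147 / 18.2 = 0.03809 h⁻¹
CL = k × Vd = 0.03809 × 356 = 13.56 L/h
At steady state, infusion rate R₀ = Css × CL = 34.5 × 13.56 = 467.8 mg/h

468 mg/h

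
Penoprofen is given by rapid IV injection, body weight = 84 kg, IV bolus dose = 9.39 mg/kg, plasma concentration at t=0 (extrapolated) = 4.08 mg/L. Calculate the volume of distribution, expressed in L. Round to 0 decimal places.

Dose = 9.39 × 84 = 788.8 mg
Vd = Dose / C₀ = 788.8 / 4.08 = 193.3 L

193 L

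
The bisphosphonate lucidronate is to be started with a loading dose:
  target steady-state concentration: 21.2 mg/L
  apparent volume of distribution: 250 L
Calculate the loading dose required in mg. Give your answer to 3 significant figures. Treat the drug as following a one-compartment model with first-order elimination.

LD = Css × Vd = 21.2 × 250 = 5300 mg

5300 mg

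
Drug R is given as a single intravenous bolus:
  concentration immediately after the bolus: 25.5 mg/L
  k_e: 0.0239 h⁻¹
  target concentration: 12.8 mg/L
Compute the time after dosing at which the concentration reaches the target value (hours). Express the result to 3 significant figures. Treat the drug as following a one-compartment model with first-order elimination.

t = ln(C₀ / C) / k = ln(25.50 / 12.8) / 0.02390
  = ln(1.992) / 0.02390 = 0.6891 / 0.02390 = 28.83 h

28.8 h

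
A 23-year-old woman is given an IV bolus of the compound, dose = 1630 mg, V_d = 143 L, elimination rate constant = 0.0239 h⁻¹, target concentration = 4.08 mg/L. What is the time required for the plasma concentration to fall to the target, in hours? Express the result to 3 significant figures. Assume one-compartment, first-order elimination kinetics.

C₀ = Dose / Vd = 1630 / 143 = 11.40 mg/L
t = ln(C₀ / C) / k = ln(11.40 / 4.08) / 0.02390
  = ln(2.794) / 0.02390 = 1.027 / 0.02390 = 42.97 h

43.0 h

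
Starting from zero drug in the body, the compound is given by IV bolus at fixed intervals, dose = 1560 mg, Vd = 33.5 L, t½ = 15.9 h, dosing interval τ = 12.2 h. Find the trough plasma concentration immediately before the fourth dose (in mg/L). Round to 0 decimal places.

53 mg/L

C₀ per dose = Dose / Vd = 1560 / 33.5 = 46.57 mg/L
k = ln2 / t½ = 0.693147 / 15.9 = 0.04359 h⁻¹
Fraction remaining after one interval: r = e^(−kτ) = e^(−0.04359 × 12.2) = 0.5875
Before dose 4, 3 doses have been given (aged 1τ, 2τ, 3τ).
C_trough = C₀ × (r + r² + … + r^3) = C₀ × r(1−r^3)/(1−r)
        = 46.57 × 0.5875 × (1 − 0.2028) / (1 − 0.5875) = 52.88 mg/L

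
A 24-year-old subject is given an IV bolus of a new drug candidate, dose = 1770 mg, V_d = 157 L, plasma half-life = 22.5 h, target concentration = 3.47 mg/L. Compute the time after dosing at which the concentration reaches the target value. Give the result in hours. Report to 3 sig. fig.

38.2 h

C₀ = Dose / Vd = 1770 / 157 = 11.27 mg/L
k = ln2 / t½ = 0.693147 / 22.5 = 0.03081 h⁻¹
t = ln(C₀ / C) / k = ln(11.27 / 3.47) / 0.03081
  = ln(3.248) / 0.03081 = 1.178 / 0.03081 = 38.23 h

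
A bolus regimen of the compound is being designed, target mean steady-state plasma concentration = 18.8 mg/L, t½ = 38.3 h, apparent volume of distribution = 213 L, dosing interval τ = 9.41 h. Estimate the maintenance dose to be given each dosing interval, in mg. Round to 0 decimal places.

682 mg

k = ln2 / t½ = 0.693147 / 38.3 = 0.01810 h⁻¹
CL = k × Vd = 0.01810 × 213 = 3.855 L/h
At steady state, Dose/τ = Css × CL.
Dose = Css × CL × τ = 18.8 × 3.855 × 9.41 = 682.0 mg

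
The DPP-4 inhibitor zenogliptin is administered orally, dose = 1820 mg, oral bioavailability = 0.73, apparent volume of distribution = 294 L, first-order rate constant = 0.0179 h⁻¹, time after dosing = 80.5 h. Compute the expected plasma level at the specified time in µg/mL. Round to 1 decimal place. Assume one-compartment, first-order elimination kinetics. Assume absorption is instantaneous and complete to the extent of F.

Amount reaching circulation = F × Dose = 0.73 × 1820 = 1329 mg
C₀ = F·Dose / Vd = 1329 / 294 = 4.520 mg/L
C = C₀ · e^(−k·t) = 4.520 × e^(−0.01790 × 80.5)
  = 4.520 × 0.2367 = 1.070 mg/L
(1.070 mg/L = 1.070 µg/mL)

1.1 µg/mL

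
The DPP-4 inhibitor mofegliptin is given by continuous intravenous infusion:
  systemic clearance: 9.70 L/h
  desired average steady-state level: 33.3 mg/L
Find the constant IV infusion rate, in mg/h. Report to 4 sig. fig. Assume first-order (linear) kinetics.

323.0 mg/h

At steady state, infusion rate R₀ = Css × CL = 33.3 × 9.700 = 323.0 mg/h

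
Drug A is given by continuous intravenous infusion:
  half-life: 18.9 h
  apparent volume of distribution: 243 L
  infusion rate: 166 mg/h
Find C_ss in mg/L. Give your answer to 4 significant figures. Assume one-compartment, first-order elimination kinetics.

k = ln2 / t½ = 0.693147 / 18.9 = 0.03667 h⁻¹
CL = k × Vd = 0.03667 × 243 = 8.911 L/h
At steady state Css = R₀ / CL = 166 / 8.911 = 18.63 mg/L

18.63 mg/L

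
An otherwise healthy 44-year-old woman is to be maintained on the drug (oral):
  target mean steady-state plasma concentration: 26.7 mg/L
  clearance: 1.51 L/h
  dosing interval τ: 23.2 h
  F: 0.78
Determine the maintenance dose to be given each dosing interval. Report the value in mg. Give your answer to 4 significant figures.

1199 mg

At steady state, F × (Dose/τ) = Css × CL.
Dose = Css × CL × τ / F = 26.7 × 1.510 × 23.2 / 0.78 = 1199 mg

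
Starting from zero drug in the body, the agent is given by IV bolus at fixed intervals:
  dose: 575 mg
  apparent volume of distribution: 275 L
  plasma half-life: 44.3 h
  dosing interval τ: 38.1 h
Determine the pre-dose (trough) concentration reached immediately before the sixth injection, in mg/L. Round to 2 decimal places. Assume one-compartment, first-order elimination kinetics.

2.44 mg/L

C₀ per dose = Dose / Vd = 575 / 275 = 2.091 mg/L
k = ln2 / t½ = 0.693147 / 44.3 = 0.01565 h⁻¹
Fraction remaining after one interval: r = e^(−kτ) = e^(−0.01565 × 38.1) = 0.5509
Before dose 6, 5 doses have been given (aged 1τ, 2τ, 3τ, 4τ, 5τ).
C_trough = C₀ × (r + r² + … + r^5) = C₀ × r(1−r^5)/(1−r)
        = 2.091 × 0.5509 × (1 − 0.05074) / (1 − 0.5509) = 2.435 mg/L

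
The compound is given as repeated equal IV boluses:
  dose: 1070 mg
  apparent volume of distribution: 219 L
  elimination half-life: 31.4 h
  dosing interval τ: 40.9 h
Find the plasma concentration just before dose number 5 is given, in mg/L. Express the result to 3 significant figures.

3.24 mg/L

C₀ per dose = Dose / Vd = 1070 / 219 = 4.886 mg/L
k = ln2 / t½ = 0.693147 / 31.4 = 0.02207 h⁻¹
Fraction remaining after one interval: r = e^(−kτ) = e^(−0.02207 × 40.9) = 0.4055
Before dose 5, 4 doses have been given (aged 1τ, 2τ, 3τ, 4τ).
C_trough = C₀ × (r + r² + … + r^4) = C₀ × r(1−r^4)/(1−r)
        = 4.886 × 0.4055 × (1 − 0.02704) / (1 − 0.4055) = 3.243 mg/L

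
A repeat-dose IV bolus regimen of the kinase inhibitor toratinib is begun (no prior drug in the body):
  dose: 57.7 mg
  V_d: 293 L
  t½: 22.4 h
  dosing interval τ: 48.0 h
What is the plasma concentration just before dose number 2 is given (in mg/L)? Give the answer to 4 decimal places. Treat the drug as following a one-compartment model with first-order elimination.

C₀ per dose = Dose / Vd = 57.7 / 293 = 0.1969 mg/L
k = ln2 / t½ = 0.693147 / 22.4 = 0.03094 h⁻¹
Fraction remaining after one interval: r = e^(−kτ) = e^(−0.03094 × 48.0) = 0.2265
Before dose 2, 1 dose has been given (aged 1τ).
C_trough = C₀ × r = 0.1969 × 0.2265 = 0.04460 mg/L

0.0446 mg/L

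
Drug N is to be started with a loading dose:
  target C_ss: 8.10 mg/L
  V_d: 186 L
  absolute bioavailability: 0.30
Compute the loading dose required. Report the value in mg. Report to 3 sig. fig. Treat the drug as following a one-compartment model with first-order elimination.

LD = Css × Vd / F = 8.10 × 186 / 0.30 = 5022 mg

5020 mg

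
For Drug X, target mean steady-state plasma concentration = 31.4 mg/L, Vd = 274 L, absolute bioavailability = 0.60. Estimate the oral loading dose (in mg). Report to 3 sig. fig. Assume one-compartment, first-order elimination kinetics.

14300 mg

LD = Css × Vd / F = 31.4 × 274 / 0.60 = 14340 mg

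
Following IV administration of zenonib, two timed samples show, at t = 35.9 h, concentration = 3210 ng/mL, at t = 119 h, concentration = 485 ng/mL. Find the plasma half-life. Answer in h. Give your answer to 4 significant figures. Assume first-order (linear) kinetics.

k = ln(C₁/C₂) / (t₂ − t₁) = ln(3210/485) / (119 − 35.9)
  = 1.890 / 83.10 = 0.02274 h⁻¹
t½ = ln2 / k = 0.693147 / 0.02274 = 30.48 h

30.48 h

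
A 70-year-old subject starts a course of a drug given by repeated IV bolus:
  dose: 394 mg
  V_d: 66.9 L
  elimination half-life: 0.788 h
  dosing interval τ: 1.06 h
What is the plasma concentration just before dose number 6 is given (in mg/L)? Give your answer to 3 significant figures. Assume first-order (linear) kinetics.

C₀ per dose = Dose / Vd = 394 / 66.9 = 5.889 mg/L
k = ln2 / t½ = 0.693147 / 0.788 = 0.8796 h⁻¹
Fraction remaining after one interval: r = e^(−kτ) = e^(−0.8796 × 1.06) = 0.3936
Before dose 6, 5 doses have been given (aged 1τ, 2τ, 3τ, 4τ, 5τ).
C_trough = C₀ × (r + r² + … + r^5) = C₀ × r(1−r^5)/(1−r)
        = 5.889 × 0.3936 × (1 − 0.009447) / (1 − 0.3936) = 3.786 mg/L

3.79 mg/L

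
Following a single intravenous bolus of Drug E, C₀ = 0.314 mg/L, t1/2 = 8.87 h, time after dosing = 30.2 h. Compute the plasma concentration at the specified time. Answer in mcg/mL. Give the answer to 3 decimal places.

0.030 mcg/mL

k = ln2 / t½ = 0.693147 / 8.87 = 0.07815 h⁻¹
C = C₀ · e^(−k·t) = 0.3140 × e^(−0.07815 × 30.2)
  = 0.3140 × 0.09441 = 0.02964 mg/L
(0.02964 mg/L = 0.02964 mcg/mL)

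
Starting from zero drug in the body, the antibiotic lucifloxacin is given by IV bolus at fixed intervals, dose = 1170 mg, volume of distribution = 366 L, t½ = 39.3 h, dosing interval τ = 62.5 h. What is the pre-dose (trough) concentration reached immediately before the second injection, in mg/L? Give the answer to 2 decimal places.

C₀ per dose = Dose / Vd = 1170 / 366 = 3.197 mg/L
k = ln2 / t½ = 0.693147 / 39.3 = 0.01764 h⁻¹
Fraction remaining after one interval: r = e^(−kτ) = e^(−0.01764 × 62.5) = 0.3320
Before dose 2, 1 dose has been given (aged 1τ).
C_trough = C₀ × r = 3.197 × 0.3320 = 1.061 mg/L

1.06 mg/L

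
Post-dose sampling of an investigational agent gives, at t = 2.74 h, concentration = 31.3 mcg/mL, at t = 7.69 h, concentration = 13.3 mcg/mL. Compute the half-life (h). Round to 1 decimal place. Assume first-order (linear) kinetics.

4.0 h

k = ln(C₁/C₂) / (t₂ − t₁) = ln(31.3/13.3) / (7.69 − 2.74)
  = 0.8559 / 4.950 = 0.1729 h⁻¹
t½ = ln2 / k = 0.693147 / 0.1729 = 4.009 h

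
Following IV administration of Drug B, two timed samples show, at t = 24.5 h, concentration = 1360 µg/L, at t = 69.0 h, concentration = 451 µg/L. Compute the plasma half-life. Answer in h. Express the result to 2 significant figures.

28 h

k = ln(C₁/C₂) / (t₂ − t₁) = ln(1360/451) / (69.0 − 24.5)
  = 1.104 / 44.50 = 0.02481 h⁻¹
t½ = ln2 / k = 0.693147 / 0.02481 = 27.94 h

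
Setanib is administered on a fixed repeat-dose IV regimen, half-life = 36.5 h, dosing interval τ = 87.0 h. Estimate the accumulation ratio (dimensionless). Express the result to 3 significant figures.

k = ln2 / t½ = 0.693147 / 36.5 = 0.01899 h⁻¹
e^(−kτ) = e^(−0.01899 × 87.0) = 0.1916
Accumulation ratio R = 1 / (1 − e^(−kτ)) = 1 / (1 − 0.1916) = 1.237

1.24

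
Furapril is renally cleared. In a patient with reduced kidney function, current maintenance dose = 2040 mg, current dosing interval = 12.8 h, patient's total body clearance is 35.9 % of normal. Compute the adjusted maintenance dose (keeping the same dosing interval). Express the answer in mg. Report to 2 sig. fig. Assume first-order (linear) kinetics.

730 mg

To keep the same average steady-state level, dosing rate must scale with clearance.
CL ratio = 35.9 / 100 = 0.3590
New dose (same interval) = 2040 × 0.3590 = 732.4 mg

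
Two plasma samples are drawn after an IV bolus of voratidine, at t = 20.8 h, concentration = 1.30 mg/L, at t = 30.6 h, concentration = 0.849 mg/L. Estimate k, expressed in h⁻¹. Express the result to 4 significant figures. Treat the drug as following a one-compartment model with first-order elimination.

k = ln(C₁/C₂) / (t₂ − t₁) = ln(1.30/0.849) / (30.6 − 20.8)
  = 0.4261 / 9.800 = 0.04348 h⁻¹

0.04348 h⁻¹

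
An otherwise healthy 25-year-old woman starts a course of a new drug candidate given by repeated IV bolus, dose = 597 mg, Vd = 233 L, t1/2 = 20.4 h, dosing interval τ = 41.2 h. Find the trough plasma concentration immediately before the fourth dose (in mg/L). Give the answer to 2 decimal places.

C₀ per dose = Dose / Vd = 597 / 233 = 2.562 mg/L
k = ln2 / t½ = 0.693147 / 20.4 = 0.03398 h⁻¹
Fraction remaining after one interval: r = e^(−kτ) = e^(−0.03398 × 41.2) = 0.2466
Before dose 4, 3 doses have been given (aged 1τ, 2τ, 3τ).
C_trough = C₀ × (r + r² + … + r^3) = C₀ × r(1−r^3)/(1−r)
        = 2.562 × 0.2466 × (1 − 0.01500) / (1 − 0.2466) = 0.8260 mg/L

0.83 mg/L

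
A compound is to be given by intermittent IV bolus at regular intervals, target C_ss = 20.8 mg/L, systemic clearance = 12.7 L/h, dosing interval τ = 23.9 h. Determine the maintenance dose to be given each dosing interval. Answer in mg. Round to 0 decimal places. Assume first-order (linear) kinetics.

At steady state, Dose/τ = Css × CL.
Dose = Css × CL × τ = 20.8 × 12.70 × 23.9 = 6313 mg

6313 mg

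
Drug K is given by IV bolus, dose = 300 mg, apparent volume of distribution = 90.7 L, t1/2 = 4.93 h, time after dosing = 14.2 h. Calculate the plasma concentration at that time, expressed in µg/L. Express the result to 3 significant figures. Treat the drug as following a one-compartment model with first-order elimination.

449 µg/L

C₀ = Dose / Vd = 300.0 / 90.7 = 3.308 mg/L
k = ln2 / t½ = 0.693147 / 4.93 = 0.1406 h⁻¹
C = C₀ · e^(−k·t) = 3.308 × e^(−0.1406 × 14.2)
  = 3.308 × 0.1358 = 0.4492 mg/L
Convert: 0.4492 mg/L × 1000 = 449.2 µg/L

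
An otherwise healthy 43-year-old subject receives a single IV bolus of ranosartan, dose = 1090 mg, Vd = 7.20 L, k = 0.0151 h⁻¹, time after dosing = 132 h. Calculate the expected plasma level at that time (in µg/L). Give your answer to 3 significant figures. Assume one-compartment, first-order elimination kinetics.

20600 µg/L

C₀ = Dose / Vd = 1090 / 7.20 = 151.4 mg/L
C = C₀ · e^(−k·t) = 151.4 × e^(−0.01510 × 132)
  = 151.4 × 0.1363 = 20.64 mg/L
Convert: 20.64 mg/L × 1000 = 20640 µg/L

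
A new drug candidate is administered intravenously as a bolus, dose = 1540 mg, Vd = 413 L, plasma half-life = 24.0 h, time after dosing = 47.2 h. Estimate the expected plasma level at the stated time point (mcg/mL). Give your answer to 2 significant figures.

0.95 mcg/mL

C₀ = Dose / Vd = 1540 / 413 = 3.729 mg/L
k = ln2 / t½ = 0.693147 / 24.0 = 0.02888 h⁻¹
C = C₀ · e^(−k·t) = 3.729 × e^(−0.02888 × 47.2)
  = 3.729 × 0.2559 = 0.9543 mg/L
(0.9543 mg/L = 0.9543 mcg/mL)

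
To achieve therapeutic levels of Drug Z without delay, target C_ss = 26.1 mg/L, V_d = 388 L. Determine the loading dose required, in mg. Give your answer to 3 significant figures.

10100 mg

LD = Css × Vd = 26.1 × 388 = 10130 mg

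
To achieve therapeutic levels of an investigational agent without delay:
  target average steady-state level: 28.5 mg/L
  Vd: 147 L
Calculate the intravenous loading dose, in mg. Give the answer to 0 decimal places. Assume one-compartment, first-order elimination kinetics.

LD = Css × Vd = 28.5 × 147 = 4190 mg

4190 mg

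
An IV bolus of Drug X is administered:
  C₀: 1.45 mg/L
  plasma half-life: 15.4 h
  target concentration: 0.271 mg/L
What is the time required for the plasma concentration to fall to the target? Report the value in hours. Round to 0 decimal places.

k = ln2 / t½ = 0.693147 / 15.4 = 0.04501 h⁻¹
t = ln(C₀ / C) / k = ln(1.450 / 0.271) / 0.04501
  = ln(5.351) / 0.04501 = 1.677 / 0.04501 = 37.26 h

37 h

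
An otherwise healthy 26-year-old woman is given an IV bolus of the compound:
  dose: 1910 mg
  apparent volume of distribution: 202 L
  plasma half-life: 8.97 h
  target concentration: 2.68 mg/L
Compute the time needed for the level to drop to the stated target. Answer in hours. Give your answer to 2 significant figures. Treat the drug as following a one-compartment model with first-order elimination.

C₀ = Dose / Vd = 1910 / 202 = 9.455 mg/L
k = ln2 / t½ = 0.693147 / 8.97 = 0.07727 h⁻¹
t = ln(C₀ / C) / k = ln(9.455 / 2.68) / 0.07727
  = ln(3.528) / 0.07727 = 1.261 / 0.07727 = 16.32 h

16 h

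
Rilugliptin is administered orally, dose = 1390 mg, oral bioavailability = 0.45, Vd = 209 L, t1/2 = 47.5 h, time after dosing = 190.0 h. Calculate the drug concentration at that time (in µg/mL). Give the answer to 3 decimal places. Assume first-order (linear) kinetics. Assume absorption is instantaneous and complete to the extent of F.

Amount reaching circulation = F × Dose = 0.45 × 1390 = 625.5 mg
C₀ = F·Dose / Vd = 625.5 / 209 = 2.993 mg/L
k = ln2 / t½ = 0.693147 / 47.5 = 0.01459 h⁻¹
t / t½ = 190.0 / 47.5 = 4 half-lives
C = C₀ × (1/2)^4 = 2.993 × 0.06250 = 0.1871 mg/L
(0.1871 mg/L = 0.1871 µg/mL)

0.187 µg/mL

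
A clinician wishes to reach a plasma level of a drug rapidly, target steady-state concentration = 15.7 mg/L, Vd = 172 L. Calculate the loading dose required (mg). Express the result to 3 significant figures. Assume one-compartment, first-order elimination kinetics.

LD = Css × Vd = 15.7 × 172 = 2700 mg

2700 mg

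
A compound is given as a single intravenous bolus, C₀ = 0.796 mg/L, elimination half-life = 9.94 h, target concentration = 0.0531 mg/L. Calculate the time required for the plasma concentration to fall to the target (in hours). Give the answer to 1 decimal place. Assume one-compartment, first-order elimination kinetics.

k = ln2 / t½ = 0.693147 / 9.94 = 0.06973 h⁻¹
t = ln(C₀ / C) / k = ln(0.7960 / 0.0531) / 0.06973
  = ln(14.99) / 0.06973 = 2.707 / 0.06973 = 38.82 h

38.8 h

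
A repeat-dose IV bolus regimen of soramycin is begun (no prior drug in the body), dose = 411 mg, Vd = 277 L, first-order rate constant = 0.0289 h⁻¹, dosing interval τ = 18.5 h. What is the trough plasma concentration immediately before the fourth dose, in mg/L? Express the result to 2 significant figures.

C₀ per dose = Dose / Vd = 411 / 277 = 1.484 mg/L
Fraction remaining after one interval: r = e^(−kτ) = e^(−0.02890 × 18.5) = 0.5859
Before dose 4, 3 doses have been given (aged 1τ, 2τ, 3τ).
C_trough = C₀ × (r + r² + … + r^3) = C₀ × r(1−r^3)/(1−r)
        = 1.484 × 0.5859 × (1 − 0.2011) / (1 − 0.5859) = 1.677 mg/L

1.7 mg/L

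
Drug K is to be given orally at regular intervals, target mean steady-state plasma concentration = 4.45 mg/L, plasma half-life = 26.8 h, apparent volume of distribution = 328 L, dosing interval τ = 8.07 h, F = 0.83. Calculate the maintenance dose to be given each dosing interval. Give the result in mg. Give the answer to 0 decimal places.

k = ln2 / t½ = 0.693147 / 26.8 = 0.02586 h⁻¹
CL = k × Vd = 0.02586 × 328 = 8.482 L/h
At steady state, F × (Dose/τ) = Css × CL.
Dose = Css × CL × τ / F = 4.45 × 8.482 × 8.07 / 0.83 = 367.0 mg

367 mg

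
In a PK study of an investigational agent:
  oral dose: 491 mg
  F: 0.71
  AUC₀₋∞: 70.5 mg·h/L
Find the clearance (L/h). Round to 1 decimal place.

4.9 L/h

CL = F·Dose / AUC = 0.71 × 491 / 70.5 = 4.945 L/h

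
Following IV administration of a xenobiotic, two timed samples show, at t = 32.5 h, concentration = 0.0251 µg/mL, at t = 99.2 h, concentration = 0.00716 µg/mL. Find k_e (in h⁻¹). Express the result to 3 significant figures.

k = ln(C₁/C₂) / (t₂ − t₁) = ln(0.0251/0.00716) / (99.2 − 32.5)
  = 1.254 / 66.70 = 0.01880 h⁻¹

0.0188 h⁻¹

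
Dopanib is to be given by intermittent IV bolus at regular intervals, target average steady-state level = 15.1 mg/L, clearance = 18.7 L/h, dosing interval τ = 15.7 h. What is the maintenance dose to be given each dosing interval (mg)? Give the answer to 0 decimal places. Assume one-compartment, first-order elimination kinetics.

4433 mg

At steady state, Dose/τ = Css × CL.
Dose = Css × CL × τ = 15.1 × 18.70 × 15.7 = 4433 mg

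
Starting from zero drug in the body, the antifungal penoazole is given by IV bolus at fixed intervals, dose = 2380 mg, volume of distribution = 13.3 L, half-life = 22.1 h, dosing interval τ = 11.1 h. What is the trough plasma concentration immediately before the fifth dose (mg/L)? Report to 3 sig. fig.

C₀ per dose = Dose / Vd = 2380 / 13.3 = 178.9 mg/L
k = ln2 / t½ = 0.693147 / 22.1 = 0.03136 h⁻¹
Fraction remaining after one interval: r = e^(−kτ) = e^(−0.03136 × 11.1) = 0.7060
Before dose 5, 4 doses have been given (aged 1τ, 2τ, 3τ, 4τ).
C_trough = C₀ × (r + r² + … + r^4) = C₀ × r(1−r^4)/(1−r)
        = 178.9 × 0.7060 × (1 − 0.2484) / (1 − 0.7060) = 322.9 mg/L

323 mg/L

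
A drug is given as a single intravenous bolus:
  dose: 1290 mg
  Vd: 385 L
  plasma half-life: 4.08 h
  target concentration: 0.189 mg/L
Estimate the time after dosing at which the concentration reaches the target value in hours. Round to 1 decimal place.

16.9 h

C₀ = Dose / Vd = 1290 / 385 = 3.351 mg/L
k = ln2 / t½ = 0.693147 / 4.08 = 0.1699 h⁻¹
t = ln(C₀ / C) / k = ln(3.351 / 0.189) / 0.1699
  = ln(17.73) / 0.1699 = 2.875 / 0.1699 = 16.92 h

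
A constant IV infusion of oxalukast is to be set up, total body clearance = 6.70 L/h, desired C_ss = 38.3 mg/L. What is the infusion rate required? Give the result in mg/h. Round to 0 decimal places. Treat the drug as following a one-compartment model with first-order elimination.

At steady state, infusion rate R₀ = Css × CL = 38.3 × 6.700 = 256.6 mg/h

257 mg/h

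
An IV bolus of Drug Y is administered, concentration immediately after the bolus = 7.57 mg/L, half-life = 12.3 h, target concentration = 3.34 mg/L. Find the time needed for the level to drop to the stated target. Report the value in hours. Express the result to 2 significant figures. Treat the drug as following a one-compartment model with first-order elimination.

k = ln2 / t½ = 0.693147 / 12.3 = 0.05635 h⁻¹
t = ln(C₀ / C) / k = ln(7.570 / 3.34) / 0.05635
  = ln(2.266) / 0.05635 = 0.8180 / 0.05635 = 14.52 h

15 h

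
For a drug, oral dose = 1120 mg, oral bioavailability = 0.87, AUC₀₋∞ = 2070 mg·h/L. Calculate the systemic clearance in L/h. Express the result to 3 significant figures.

0.471 L/h

CL = F·Dose / AUC = 0.87 × 1120 / 2070 = 0.4707 L/h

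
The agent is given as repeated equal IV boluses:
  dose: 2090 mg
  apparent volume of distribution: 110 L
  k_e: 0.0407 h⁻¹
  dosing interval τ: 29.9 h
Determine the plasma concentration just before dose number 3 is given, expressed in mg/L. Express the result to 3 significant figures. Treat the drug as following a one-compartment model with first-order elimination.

C₀ per dose = Dose / Vd = 2090 / 110 = 19.00 mg/L
Fraction remaining after one interval: r = e^(−kτ) = e^(−0.04070 × 29.9) = 0.2961
Before dose 3, 2 doses have been given (aged 1τ, 2τ).
C_trough = C₀ × (r + r²) = 19.00 × (0.2961 + 0.08768) = 7.292 mg/L

7.29 mg/L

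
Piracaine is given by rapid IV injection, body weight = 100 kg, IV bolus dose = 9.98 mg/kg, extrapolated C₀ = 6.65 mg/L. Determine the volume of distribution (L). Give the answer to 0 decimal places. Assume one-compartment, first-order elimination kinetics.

150 L

Dose = 9.98 × 100 = 998.0 mg
Vd = Dose / C₀ = 998.0 / 6.65 = 150.1 L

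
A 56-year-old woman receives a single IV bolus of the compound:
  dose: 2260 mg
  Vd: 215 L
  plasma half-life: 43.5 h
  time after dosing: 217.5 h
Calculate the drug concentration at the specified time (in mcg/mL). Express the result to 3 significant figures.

C₀ = Dose / Vd = 2260 / 215 = 10.51 mg/L
k = ln2 / t½ = 0.693147 / 43.5 = 0.01593 h⁻¹
t / t½ = 217.5 / 43.5 = 5 half-lives
C = C₀ × (1/2)^5 = 10.51 × 0.03125 = 0.3284 mg/L
(0.3284 mg/L = 0.3284 mcg/mL)

0.328 mcg/mL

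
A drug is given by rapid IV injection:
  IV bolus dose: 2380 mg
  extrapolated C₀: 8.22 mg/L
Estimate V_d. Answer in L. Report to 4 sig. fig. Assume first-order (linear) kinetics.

Vd = Dose / C₀ = 2380 / 8.22 = 289.5 L

289.5 L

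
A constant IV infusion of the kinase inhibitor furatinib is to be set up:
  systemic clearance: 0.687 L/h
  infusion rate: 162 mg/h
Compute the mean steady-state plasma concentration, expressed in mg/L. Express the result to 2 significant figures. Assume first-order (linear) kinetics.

240 mg/L

At steady state Css = R₀ / CL = 162 / 0.6870 = 235.8 mg/L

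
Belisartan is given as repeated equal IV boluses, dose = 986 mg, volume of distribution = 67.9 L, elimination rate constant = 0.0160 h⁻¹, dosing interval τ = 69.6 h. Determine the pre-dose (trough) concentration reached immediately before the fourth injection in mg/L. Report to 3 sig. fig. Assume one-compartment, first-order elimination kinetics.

6.85 mg/L

C₀ per dose = Dose / Vd = 986 / 67.9 = 14.52 mg/L
Fraction remaining after one interval: r = e^(−kτ) = e^(−0.01600 × 69.6) = 0.3284
Before dose 4, 3 doses have been given (aged 1τ, 2τ, 3τ).
C_trough = C₀ × (r + r² + … + r^3) = C₀ × r(1−r^3)/(1−r)
        = 14.52 × 0.3284 × (1 − 0.03542) / (1 − 0.3284) = 6.849 mg/L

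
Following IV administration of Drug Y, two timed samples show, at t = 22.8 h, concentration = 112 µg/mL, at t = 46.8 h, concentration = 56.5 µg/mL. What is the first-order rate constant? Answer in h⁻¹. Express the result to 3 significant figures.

k = ln(C₁/C₂) / (t₂ − t₁) = ln(112/56.5) / (46.8 − 22.8)
  = 0.6843 / 24.00 = 0.02851 h⁻¹

0.0285 h⁻¹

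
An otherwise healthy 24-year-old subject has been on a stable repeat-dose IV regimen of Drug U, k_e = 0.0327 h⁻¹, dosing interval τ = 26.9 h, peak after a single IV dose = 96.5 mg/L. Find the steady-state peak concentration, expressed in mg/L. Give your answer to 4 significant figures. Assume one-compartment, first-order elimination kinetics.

e^(−kτ) = e^(−0.03270 × 26.9) = 0.4149
Accumulation ratio R = 1 / (1 − e^(−kτ)) = 1 / (1 − 0.4149) = 1.709
Steady-state peak = C₀ × R = 96.5 × 1.709 = 164.9 mg/L

164.9 mg/L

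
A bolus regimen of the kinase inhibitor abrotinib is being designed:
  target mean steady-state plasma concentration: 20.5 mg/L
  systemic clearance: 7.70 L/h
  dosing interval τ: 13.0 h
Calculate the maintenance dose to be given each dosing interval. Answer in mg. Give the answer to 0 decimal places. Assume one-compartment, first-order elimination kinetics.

At steady state, Dose/τ = Css × CL.
Dose = Css × CL × τ = 20.5 × 7.700 × 13.0 = 2052 mg

2052 mg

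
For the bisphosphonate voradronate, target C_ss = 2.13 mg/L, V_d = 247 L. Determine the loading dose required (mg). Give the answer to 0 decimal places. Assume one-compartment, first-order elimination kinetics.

526 mg

LD = Css × Vd = 2.13 × 247 = 526.1 mg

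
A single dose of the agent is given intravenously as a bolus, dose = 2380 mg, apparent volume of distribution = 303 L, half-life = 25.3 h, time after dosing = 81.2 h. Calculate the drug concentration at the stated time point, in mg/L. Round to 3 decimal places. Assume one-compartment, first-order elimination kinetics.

C₀ = Dose / Vd = 2380 / 303 = 7.855 mg/L
k = ln2 / t½ = 0.693147 / 25.3 = 0.02740 h⁻¹
C = C₀ · e^(−k·t) = 7.855 × e^(−0.02740 × 81.2)
  = 7.855 × 0.1081 = 0.8491 mg/L

0.849 mg/L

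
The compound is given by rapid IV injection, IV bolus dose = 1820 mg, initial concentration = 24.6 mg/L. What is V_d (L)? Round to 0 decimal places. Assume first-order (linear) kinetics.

Vd = Dose / C₀ = 1820 / 24.6 = 73.98 L

74 L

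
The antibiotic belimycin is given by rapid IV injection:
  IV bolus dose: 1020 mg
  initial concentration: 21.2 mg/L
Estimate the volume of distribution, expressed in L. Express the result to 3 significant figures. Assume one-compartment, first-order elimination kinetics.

48.1 L

Vd = Dose / C₀ = 1020 / 21.2 = 48.11 L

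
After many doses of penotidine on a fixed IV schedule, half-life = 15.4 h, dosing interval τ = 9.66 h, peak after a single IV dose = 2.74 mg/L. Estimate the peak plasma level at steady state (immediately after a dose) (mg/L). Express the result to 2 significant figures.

k = ln2 / t½ = 0.693147 / 15.4 = 0.04501 h⁻¹
e^(−kτ) = e^(−0.04501 × 9.66) = 0.6474
Accumulation ratio R = 1 / (1 − e^(−kτ)) = 1 / (1 − 0.6474) = 2.836
Steady-state peak = C₀ × R = 2.74 × 2.836 = 7.771 mg/L

7.8 mg/L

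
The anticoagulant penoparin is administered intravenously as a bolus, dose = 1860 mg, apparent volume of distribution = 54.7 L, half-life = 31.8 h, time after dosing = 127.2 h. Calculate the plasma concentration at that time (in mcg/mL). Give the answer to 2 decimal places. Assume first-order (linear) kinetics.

C₀ = Dose / Vd = 1860 / 54.7 = 34.00 mg/L
k = ln2 / t½ = 0.693147 / 31.8 = 0.02180 h⁻¹
t / t½ = 127.2 / 31.8 = 4 half-lives
C = C₀ × (1/2)^4 = 34.00 × 0.06250 = 2.125 mg/L
(2.125 mg/L = 2.125 mcg/mL)

2.13 mcg/mL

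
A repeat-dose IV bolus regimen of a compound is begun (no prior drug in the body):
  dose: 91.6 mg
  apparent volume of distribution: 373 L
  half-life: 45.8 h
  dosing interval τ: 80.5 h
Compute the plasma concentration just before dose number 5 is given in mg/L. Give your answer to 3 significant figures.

0.102 mg/L

C₀ per dose = Dose / Vd = 91.6 / 373 = 0.2456 mg/L
k = ln2 / t½ = 0.693147 / 45.8 = 0.01513 h⁻¹
Fraction remaining after one interval: r = e^(−kτ) = e^(−0.01513 × 80.5) = 0.2958
Before dose 5, 4 doses have been given (aged 1τ, 2τ, 3τ, 4τ).
C_trough = C₀ × (r + r² + … + r^4) = C₀ × r(1−r^4)/(1−r)
        = 0.2456 × 0.2958 × (1 − 0.007656) / (1 − 0.2958) = 0.1024 mg/L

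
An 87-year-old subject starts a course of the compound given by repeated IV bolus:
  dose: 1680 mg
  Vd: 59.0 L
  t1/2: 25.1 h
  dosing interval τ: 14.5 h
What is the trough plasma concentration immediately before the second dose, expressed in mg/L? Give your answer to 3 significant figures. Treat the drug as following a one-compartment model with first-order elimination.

19.1 mg/L

C₀ per dose = Dose / Vd = 1680 / 59.0 = 28.47 mg/L
k = ln2 / t½ = 0.693147 / 25.1 = 0.02762 h⁻¹
Fraction remaining after one interval: r = e^(−kτ) = e^(−0.02762 × 14.5) = 0.6700
Before dose 2, 1 dose has been given (aged 1τ).
C_trough = C₀ × r = 28.47 × 0.6700 = 19.07 mg/L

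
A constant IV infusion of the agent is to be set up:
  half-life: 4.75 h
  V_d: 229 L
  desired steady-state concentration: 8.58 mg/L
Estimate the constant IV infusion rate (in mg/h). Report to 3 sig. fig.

k = ln2 / t½ = 0.693147 / 4.75 = 0.1459 h⁻¹
CL = k × Vd = 0.1459 × 229 = 33.41 L/h
At steady state, infusion rate R₀ = Css × CL = 8.58 × 33.41 = 286.7 mg/h

287 mg/h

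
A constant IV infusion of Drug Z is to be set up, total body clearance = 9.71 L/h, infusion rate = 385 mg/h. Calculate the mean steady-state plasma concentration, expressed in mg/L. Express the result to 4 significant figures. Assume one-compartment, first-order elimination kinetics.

39.65 mg/L

At steady state Css = R₀ / CL = 385 / 9.710 = 39.65 mg/L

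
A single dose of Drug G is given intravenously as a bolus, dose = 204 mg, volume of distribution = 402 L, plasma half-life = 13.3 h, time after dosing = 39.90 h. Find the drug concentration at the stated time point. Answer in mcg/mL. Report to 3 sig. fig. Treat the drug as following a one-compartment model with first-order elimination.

0.0634 mcg/mL

C₀ = Dose / Vd = 204.0 / 402 = 0.5075 mg/L
k = ln2 / t½ = 0.693147 / 13.3 = 0.05212 h⁻¹
t / t½ = 39.90 / 13.3 = 3 half-lives
C = C₀ × (1/2)^3 = 0.5075 × 0.1250 = 0.06344 mg/L
(0.06344 mg/L = 0.06344 mcg/mL)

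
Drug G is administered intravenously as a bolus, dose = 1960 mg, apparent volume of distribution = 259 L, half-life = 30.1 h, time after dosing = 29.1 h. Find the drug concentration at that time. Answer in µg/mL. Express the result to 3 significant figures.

3.87 µg/mL

C₀ = Dose / Vd = 1960 / 259 = 7.568 mg/L
k = ln2 / t½ = 0.693147 / 30.1 = 0.02303 h⁻¹
C = C₀ · e^(−k·t) = 7.568 × e^(−0.02303 × 29.1)
  = 7.568 × 0.5116 = 3.872 mg/L
(3.872 mg/L = 3.872 µg/mL)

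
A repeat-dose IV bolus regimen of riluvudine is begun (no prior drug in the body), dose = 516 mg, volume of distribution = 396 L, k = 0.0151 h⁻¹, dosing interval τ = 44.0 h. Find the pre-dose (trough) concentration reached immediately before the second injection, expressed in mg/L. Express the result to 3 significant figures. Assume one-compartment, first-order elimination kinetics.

0.671 mg/L

C₀ per dose = Dose / Vd = 516 / 396 = 1.303 mg/L
Fraction remaining after one interval: r = e^(−kτ) = e^(−0.01510 × 44.0) = 0.5146
Before dose 2, 1 dose has been given (aged 1τ).
C_trough = C₀ × r = 1.303 × 0.5146 = 0.6705 mg/L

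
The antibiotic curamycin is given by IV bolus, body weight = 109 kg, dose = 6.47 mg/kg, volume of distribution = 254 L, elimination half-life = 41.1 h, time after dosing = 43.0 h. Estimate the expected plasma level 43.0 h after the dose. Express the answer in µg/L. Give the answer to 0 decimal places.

Total dose = 6.47 × 109 = 705.2 mg
C₀ = Dose / Vd = 705.2 / 254 = 2.776 mg/L
k = ln2 / t½ = 0.693147 / 41.1 = 0.01686 h⁻¹
C = C₀ · e^(−k·t) = 2.776 × e^(−0.01686 × 43.0)
  = 2.776 × 0.4843 = 1.344 mg/L
Convert: 1.344 mg/L × 1000 = 1344 µg/L

1344 µg/L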